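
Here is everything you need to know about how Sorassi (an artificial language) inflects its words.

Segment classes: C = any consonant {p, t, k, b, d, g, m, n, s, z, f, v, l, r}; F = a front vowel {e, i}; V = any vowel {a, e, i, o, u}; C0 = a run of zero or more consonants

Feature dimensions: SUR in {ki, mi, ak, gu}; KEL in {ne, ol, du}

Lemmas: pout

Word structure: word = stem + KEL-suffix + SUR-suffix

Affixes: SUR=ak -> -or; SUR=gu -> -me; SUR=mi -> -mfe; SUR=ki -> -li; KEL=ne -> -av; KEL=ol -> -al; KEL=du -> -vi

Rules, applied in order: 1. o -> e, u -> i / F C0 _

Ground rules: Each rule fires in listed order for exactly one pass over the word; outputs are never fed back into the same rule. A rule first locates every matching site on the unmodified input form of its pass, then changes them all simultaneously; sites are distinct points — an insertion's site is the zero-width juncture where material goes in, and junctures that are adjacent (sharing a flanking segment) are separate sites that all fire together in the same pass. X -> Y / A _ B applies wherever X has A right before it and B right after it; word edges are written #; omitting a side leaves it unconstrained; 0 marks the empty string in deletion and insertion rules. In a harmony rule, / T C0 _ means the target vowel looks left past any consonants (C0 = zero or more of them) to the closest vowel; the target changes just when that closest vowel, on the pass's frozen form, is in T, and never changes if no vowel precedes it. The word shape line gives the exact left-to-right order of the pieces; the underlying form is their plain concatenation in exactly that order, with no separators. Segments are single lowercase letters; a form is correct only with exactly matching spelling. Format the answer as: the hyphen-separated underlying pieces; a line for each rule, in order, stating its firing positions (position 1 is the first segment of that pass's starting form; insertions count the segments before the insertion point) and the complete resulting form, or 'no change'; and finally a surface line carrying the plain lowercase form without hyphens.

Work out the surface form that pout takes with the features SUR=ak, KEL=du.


underlying: pout-vi-or
1. o -> e, u -> i / F C0 _: fires at position(s) 7: poutvier
surface: poutvier


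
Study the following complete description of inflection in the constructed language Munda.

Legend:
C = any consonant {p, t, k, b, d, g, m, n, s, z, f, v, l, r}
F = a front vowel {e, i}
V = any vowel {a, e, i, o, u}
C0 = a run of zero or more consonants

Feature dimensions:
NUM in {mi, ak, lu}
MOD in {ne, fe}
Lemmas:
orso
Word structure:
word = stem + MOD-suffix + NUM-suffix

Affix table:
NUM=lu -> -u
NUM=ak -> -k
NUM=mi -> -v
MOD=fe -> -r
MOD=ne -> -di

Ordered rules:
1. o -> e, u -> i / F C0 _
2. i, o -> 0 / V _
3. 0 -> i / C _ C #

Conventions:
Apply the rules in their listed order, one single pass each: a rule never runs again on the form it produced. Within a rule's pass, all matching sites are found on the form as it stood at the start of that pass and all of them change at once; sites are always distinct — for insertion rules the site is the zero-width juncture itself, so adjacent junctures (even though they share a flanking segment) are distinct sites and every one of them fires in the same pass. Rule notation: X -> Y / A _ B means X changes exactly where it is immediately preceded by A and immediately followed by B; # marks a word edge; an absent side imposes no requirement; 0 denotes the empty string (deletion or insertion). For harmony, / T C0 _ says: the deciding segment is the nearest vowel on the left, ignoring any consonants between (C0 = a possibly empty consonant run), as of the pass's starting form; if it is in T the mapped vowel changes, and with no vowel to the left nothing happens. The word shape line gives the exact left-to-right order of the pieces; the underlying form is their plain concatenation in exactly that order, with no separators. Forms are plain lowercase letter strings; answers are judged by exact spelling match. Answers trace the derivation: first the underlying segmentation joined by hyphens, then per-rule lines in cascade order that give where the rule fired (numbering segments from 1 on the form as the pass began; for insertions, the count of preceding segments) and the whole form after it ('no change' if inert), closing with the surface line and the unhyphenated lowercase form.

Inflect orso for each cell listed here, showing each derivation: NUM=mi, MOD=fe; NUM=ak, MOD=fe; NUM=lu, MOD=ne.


cell NUM=mi, MOD=fe:
underlying: orso-r-v
1. o -> e, u -> i / F C0 _: no change
2. i, o -> 0 / V _: no change
3. 0 -> i / C _ C #: inserts after position(s) 5: orsoriv
surface: orsoriv

cell NUM=ak, MOD=fe:
underlying: orso-r-k
1. o -> e, u -> i / F C0 _: no change
2. i, o -> 0 / V _: no change
3. 0 -> i / C _ C #: inserts after position(s) 5: orsorik
surface: orsorik

cell NUM=lu, MOD=ne:
underlying: orso-di-u
1. o -> e, u -> i / F C0 _: fires at position(s) 7: orsodii
2. i, o -> 0 / V _: fires at position(s) 7: orsodi
3. 0 -> i / C _ C #: no change
surface: orsodi


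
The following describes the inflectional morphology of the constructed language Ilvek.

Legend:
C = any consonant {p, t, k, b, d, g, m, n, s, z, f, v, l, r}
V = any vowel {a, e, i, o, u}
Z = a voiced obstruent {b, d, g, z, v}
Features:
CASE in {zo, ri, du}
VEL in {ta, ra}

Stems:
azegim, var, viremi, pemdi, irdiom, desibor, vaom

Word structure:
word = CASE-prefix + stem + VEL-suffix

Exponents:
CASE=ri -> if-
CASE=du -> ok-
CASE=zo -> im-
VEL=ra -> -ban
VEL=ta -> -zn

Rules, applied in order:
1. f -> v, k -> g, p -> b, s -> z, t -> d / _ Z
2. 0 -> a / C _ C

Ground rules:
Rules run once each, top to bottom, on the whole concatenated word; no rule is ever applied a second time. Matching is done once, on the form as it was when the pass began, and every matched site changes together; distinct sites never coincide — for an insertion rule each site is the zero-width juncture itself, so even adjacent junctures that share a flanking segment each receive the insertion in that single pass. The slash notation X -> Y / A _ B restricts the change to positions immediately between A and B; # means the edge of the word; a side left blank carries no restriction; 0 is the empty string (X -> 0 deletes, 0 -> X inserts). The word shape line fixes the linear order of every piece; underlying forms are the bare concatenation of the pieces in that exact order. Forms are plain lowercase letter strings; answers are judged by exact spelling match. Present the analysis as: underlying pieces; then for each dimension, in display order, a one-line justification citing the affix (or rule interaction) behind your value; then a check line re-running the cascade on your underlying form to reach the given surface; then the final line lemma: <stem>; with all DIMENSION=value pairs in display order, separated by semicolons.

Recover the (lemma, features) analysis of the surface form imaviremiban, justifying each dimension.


underlying: im-viremi-ban
CASE=zo - signalled by the affix im-
VEL=ra - signalled by the affix -ban
check: imviremiban -> imviremiban -> imaviremiban
lemma: viremi; CASE=zo; VEL=ra


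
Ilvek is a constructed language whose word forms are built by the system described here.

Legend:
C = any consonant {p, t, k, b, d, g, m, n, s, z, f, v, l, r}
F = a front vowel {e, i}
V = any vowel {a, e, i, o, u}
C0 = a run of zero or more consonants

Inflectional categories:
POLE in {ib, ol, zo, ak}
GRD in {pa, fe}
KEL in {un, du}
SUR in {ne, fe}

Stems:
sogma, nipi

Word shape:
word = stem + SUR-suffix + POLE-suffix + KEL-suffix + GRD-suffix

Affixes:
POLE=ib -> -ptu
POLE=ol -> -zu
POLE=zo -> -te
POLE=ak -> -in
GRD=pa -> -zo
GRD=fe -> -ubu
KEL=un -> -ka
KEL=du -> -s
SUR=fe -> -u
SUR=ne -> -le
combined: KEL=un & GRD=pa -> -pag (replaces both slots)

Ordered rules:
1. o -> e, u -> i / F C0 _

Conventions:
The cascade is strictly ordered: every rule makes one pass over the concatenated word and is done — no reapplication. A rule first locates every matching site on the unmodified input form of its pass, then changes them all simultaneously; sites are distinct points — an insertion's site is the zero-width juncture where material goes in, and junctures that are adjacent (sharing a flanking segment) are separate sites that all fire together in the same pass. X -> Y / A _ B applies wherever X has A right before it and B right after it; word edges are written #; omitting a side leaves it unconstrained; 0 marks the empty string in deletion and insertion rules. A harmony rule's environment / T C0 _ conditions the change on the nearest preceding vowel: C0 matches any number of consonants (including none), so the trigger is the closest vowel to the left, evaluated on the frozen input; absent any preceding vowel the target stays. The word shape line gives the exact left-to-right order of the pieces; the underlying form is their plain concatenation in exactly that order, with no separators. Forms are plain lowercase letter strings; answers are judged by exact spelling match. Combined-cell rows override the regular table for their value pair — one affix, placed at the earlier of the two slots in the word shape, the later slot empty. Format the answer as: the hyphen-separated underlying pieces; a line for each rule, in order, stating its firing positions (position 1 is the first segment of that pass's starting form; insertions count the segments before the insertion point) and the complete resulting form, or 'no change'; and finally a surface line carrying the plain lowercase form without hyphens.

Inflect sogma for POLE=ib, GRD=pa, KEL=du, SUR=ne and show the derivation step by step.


underlying: sogma-le-ptu-s-zo
1. o -> e, u -> i / F C0 _: fires at position(s) 10: sogmaleptiszo
surface: sogmaleptiszo


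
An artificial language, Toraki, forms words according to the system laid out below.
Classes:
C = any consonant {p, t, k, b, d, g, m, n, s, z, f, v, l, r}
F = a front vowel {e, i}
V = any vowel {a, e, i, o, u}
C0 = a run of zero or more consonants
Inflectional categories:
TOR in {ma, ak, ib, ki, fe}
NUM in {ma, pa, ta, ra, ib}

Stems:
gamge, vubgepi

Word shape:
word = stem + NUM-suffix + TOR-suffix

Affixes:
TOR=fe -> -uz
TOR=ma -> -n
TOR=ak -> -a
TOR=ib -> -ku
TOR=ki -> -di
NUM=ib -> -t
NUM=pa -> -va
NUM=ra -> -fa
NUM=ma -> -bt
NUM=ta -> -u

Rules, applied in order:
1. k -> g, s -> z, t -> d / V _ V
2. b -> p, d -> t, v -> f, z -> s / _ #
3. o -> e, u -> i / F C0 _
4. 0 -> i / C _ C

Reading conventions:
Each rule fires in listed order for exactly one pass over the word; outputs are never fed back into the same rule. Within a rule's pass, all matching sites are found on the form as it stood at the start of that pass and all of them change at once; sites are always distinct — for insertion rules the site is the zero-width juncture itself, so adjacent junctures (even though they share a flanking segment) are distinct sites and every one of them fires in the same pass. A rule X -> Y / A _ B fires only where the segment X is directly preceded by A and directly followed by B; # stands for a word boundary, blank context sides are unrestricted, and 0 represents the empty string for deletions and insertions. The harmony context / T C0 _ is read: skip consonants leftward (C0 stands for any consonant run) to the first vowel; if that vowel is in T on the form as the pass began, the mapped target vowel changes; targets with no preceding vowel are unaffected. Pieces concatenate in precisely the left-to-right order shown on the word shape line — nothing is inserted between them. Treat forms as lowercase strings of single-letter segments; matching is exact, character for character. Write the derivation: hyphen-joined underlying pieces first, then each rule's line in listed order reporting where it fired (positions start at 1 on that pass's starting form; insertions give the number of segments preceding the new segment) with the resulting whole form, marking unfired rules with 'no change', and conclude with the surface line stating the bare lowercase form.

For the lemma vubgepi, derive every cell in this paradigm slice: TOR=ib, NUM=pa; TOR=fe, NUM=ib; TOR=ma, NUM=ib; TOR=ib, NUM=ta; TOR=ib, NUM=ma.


cell TOR=ib, NUM=pa:
underlying: vubgepi-va-ku
1. k -> g, s -> z, t -> d / V _ V: fires at position(s) 10: vubgepivagu
2. b -> p, d -> t, v -> f, z -> s / _ #: no change
3. o -> e, u -> i / F C0 _: no change
4. 0 -> i / C _ C: inserts after position(s) 3: vubigepivagu
surface: vubigepivagu

cell TOR=fe, NUM=ib:
underlying: vubgepi-t-uz
1. k -> g, s -> z, t -> d / V _ V: fires at position(s) 8: vubgepiduz
2. b -> p, d -> t, v -> f, z -> s / _ #: fires at position(s) 10: vubgepidus
3. o -> e, u -> i / F C0 _: fires at position(s) 9: vubgepidis
4. 0 -> i / C _ C: inserts after position(s) 3: vubigepidis
surface: vubigepidis

cell TOR=ma, NUM=ib:
underlying: vubgepi-t-n
1. k -> g, s -> z, t -> d / V _ V: no change
2. b -> p, d -> t, v -> f, z -> s / _ #: no change
3. o -> e, u -> i / F C0 _: no change
4. 0 -> i / C _ C: inserts after position(s) 3, 8: vubigepitin
surface: vubigepitin

cell TOR=ib, NUM=ta:
underlying: vubgepi-u-ku
1. k -> g, s -> z, t -> d / V _ V: fires at position(s) 9: vubgepiugu
2. b -> p, d -> t, v -> f, z -> s / _ #: no change
3. o -> e, u -> i / F C0 _: fires at position(s) 8: vubgepiigu
4. 0 -> i / C _ C: inserts after position(s) 3: vubigepiigu
surface: vubigepiigu

cell TOR=ib, NUM=ma:
underlying: vubgepi-bt-ku
1. k -> g, s -> z, t -> d / V _ V: no change
2. b -> p, d -> t, v -> f, z -> s / _ #: no change
3. o -> e, u -> i / F C0 _: fires at position(s) 11: vubgepibtki
4. 0 -> i / C _ C: inserts after position(s) 3, 8, 9: vubigepibitiki
surface: vubigepibitiki


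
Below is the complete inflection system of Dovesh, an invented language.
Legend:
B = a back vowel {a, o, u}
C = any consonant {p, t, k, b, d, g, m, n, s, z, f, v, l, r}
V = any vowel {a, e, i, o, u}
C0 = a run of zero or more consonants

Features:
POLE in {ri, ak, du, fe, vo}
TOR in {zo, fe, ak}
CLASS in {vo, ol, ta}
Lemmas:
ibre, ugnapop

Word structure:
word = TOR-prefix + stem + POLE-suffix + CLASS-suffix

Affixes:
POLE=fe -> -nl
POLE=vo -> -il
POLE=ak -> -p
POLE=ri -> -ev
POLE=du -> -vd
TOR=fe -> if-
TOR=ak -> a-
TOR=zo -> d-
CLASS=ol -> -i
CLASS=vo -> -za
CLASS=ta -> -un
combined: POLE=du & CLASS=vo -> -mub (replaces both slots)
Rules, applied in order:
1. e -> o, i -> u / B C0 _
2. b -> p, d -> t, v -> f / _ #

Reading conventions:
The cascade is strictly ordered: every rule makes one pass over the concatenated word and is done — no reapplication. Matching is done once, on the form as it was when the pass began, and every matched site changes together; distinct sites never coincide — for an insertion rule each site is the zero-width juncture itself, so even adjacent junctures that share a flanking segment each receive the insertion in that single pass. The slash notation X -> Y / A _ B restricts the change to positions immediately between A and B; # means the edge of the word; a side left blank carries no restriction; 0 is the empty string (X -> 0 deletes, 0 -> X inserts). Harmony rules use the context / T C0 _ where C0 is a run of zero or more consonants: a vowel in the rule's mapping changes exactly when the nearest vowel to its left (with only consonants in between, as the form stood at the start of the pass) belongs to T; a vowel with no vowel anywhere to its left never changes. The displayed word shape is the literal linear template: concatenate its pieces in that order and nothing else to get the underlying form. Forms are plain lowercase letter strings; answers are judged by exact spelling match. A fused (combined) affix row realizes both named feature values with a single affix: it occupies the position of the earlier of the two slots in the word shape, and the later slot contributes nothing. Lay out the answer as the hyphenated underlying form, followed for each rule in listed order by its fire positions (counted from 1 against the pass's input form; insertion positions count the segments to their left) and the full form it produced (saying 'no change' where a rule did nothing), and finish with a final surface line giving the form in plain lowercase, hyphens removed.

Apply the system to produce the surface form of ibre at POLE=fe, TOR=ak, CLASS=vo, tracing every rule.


underlying: a-ibre-nl-za
1. e -> o, i -> u / B C0 _: fires at position(s) 2: aubrenlza
2. b -> p, d -> t, v -> f / _ #: no change
surface: aubrenlza


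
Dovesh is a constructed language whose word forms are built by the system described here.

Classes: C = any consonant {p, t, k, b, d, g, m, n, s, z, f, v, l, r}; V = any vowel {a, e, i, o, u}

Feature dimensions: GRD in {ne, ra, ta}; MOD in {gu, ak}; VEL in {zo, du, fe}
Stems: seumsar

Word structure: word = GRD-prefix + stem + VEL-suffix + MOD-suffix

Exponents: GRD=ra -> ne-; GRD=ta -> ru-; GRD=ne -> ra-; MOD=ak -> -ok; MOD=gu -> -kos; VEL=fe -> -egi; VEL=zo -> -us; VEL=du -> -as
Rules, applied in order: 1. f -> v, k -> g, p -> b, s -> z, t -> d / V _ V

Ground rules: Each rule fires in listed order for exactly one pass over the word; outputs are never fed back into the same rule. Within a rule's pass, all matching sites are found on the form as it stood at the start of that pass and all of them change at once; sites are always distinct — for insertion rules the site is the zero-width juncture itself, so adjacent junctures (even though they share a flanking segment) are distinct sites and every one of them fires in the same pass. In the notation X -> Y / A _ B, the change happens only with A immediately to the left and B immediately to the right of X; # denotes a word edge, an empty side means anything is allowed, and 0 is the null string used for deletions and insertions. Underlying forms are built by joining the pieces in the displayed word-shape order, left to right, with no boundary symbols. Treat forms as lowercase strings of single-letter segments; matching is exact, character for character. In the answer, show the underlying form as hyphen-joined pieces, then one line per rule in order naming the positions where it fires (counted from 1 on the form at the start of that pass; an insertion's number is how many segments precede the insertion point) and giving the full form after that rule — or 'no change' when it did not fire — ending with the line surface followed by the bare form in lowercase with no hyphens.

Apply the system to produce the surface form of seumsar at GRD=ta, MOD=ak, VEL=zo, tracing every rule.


underlying: ru-seumsar-us-ok
1. f -> v, k -> g, p -> b, s -> z, t -> d / V _ V: fires at position(s) 3, 11: ruzeumsaruzok
surface: ruzeumsaruzok


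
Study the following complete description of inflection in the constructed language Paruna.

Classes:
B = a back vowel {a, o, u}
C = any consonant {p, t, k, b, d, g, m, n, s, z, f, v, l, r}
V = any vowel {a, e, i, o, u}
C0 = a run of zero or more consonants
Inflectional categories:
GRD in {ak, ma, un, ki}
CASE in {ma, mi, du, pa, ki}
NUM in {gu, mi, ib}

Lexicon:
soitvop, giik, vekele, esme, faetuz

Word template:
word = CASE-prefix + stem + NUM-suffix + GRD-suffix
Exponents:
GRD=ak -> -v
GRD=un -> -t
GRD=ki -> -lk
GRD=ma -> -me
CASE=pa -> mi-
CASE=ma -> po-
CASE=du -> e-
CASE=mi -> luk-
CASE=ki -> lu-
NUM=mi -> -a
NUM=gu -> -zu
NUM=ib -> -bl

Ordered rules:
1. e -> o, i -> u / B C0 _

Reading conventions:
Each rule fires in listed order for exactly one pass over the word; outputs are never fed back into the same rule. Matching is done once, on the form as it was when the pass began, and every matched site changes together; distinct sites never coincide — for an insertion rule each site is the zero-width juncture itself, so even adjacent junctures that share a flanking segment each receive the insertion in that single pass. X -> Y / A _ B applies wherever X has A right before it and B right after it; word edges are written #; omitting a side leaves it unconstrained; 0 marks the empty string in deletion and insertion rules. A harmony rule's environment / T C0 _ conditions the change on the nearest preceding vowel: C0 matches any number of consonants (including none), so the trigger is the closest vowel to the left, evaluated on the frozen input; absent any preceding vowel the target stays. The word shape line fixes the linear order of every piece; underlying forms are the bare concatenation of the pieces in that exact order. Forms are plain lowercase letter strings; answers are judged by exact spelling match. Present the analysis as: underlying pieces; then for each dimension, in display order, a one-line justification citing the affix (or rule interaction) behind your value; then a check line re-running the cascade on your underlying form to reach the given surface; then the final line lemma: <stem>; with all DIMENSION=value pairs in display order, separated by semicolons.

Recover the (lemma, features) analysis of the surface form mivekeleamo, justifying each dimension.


underlying: mi-vekele-a-me
GRD=ma - signalled by the affix -me
CASE=pa - signalled by the affix mi-
NUM=mi - signalled by the affix -a
check: mivekeleame -> mivekeleamo
lemma: vekele; GRD=ma; CASE=pa; NUM=mi


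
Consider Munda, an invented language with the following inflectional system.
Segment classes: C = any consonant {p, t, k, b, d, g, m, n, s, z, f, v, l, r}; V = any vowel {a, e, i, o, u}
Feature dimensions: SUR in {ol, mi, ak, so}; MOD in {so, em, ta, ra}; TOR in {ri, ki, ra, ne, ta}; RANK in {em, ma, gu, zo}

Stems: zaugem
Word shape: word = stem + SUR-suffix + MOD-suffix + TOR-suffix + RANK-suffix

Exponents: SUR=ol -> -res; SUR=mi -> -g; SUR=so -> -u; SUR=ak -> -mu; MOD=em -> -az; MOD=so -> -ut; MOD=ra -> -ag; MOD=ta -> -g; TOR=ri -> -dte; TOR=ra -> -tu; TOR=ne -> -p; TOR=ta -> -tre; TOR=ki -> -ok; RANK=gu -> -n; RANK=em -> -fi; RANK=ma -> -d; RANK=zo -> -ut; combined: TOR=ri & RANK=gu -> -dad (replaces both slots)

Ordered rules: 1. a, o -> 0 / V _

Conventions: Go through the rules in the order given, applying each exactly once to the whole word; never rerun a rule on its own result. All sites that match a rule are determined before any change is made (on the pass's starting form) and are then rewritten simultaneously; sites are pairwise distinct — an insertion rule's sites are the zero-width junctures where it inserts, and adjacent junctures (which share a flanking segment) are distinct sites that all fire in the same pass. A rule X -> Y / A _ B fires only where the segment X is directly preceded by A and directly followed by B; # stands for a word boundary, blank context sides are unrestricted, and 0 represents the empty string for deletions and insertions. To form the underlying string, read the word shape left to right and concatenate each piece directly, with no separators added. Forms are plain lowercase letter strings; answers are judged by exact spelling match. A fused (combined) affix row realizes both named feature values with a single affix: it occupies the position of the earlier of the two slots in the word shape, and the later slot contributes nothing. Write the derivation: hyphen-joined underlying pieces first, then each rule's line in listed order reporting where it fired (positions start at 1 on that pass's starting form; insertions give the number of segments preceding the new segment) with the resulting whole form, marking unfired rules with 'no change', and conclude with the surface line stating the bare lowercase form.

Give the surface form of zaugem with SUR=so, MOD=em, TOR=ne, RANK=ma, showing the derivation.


underlying: zaugem-u-az-p-d
1. a, o -> 0 / V _: fires at position(s) 8: zaugemuzpd
surface: zaugemuzpd


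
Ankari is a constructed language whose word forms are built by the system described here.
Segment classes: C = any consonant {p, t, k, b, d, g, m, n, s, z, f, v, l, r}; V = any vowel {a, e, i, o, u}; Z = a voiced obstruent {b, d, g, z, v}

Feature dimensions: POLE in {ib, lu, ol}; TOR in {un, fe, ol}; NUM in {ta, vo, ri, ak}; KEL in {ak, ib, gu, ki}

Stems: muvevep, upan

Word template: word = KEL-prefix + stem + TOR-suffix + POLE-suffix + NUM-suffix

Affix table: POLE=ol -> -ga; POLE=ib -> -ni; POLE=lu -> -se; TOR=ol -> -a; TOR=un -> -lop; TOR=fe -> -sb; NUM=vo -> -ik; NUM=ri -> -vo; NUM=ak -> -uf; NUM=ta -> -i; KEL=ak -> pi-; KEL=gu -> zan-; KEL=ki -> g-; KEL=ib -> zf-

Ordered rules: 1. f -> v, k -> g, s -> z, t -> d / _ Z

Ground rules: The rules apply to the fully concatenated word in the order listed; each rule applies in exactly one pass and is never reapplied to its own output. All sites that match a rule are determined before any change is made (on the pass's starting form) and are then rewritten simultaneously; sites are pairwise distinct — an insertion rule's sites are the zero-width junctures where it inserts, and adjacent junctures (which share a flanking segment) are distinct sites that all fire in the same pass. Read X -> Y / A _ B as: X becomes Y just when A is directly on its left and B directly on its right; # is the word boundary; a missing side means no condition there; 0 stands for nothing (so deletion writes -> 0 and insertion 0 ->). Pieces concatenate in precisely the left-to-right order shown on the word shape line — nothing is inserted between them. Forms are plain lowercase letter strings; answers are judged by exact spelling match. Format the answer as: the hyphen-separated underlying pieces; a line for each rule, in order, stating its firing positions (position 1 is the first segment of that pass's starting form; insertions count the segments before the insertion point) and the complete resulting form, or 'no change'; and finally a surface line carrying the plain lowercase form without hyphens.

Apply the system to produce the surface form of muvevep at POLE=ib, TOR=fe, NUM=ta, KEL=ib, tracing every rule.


underlying: zf-muvevep-sb-ni-i
1. f -> v, k -> g, s -> z, t -> d / _ Z: fires at position(s) 10: zfmuvevepzbnii
surface: zfmuvevepzbnii


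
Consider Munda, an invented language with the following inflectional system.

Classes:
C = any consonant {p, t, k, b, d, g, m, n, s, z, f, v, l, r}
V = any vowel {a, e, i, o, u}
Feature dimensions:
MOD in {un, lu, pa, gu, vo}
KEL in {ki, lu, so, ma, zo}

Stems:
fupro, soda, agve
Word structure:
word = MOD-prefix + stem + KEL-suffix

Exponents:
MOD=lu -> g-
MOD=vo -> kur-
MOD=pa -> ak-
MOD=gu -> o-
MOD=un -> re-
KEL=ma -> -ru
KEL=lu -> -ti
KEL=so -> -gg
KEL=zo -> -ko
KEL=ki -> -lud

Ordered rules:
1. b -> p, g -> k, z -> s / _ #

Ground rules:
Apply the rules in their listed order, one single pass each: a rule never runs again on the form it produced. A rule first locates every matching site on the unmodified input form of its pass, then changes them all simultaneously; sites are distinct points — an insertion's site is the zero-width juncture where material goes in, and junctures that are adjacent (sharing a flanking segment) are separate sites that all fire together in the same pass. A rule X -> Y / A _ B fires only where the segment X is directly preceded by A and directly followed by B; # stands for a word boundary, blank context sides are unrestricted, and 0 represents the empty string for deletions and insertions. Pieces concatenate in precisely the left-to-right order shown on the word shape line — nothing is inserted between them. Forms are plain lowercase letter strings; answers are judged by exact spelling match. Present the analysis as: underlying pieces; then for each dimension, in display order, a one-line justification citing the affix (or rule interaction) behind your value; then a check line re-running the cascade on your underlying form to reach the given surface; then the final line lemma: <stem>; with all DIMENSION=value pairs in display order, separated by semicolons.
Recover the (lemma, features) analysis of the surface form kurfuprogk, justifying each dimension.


underlying: kur-fupro-gg
MOD=vo - signalled by the affix kur-
KEL=so - signalled by the affix -gg
check: kurfuprogg -> kurfuprogk
lemma: fupro; MOD=vo; KEL=so


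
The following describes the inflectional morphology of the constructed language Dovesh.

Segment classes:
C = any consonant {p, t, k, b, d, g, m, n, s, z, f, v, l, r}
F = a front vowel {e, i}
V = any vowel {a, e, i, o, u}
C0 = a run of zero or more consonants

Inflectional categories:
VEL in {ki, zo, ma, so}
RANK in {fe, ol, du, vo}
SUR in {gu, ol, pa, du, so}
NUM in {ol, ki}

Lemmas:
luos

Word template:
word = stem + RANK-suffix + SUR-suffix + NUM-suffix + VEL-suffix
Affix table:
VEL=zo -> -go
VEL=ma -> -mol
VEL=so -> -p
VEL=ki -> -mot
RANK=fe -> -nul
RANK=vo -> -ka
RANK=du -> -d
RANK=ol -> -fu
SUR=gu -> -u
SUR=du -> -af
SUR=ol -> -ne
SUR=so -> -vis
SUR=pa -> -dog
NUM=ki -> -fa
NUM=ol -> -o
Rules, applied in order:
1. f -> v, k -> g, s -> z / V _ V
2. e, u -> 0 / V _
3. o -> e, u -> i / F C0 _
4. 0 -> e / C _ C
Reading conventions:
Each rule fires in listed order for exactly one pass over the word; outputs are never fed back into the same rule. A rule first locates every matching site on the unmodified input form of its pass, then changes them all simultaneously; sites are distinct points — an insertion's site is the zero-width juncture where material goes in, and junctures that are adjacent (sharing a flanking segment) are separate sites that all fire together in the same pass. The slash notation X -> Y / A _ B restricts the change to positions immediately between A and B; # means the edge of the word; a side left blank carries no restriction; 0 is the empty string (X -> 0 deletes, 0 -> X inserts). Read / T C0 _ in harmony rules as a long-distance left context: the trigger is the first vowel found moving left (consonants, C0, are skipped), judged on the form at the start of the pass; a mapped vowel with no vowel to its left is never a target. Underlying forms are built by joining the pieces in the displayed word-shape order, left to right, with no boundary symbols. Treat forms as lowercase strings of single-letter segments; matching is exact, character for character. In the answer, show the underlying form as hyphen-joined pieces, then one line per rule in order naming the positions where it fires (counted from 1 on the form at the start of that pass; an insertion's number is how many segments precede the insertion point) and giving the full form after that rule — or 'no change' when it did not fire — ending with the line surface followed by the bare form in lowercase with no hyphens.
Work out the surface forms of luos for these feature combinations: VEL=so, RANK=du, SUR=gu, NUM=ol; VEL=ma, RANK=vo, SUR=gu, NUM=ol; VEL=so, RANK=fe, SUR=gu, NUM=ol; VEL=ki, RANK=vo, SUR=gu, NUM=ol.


cell VEL=so, RANK=du, SUR=gu, NUM=ol:
underlying: luos-d-u-o-p
1. f -> v, k -> g, s -> z / V _ V: no change
2. e, u -> 0 / V _: no change
3. o -> e, u -> i / F C0 _: no change
4. 0 -> e / C _ C: inserts after position(s) 4: luoseduop
surface: luoseduop

cell VEL=ma, RANK=vo, SUR=gu, NUM=ol:
underlying: luos-ka-u-o-mol
1. f -> v, k -> g, s -> z / V _ V: no change
2. e, u -> 0 / V _: fires at position(s) 7: luoskaomol
3. o -> e, u -> i / F C0 _: no change
4. 0 -> e / C _ C: inserts after position(s) 4: luosekaomol
surface: luosekaomol

cell VEL=so, RANK=fe, SUR=gu, NUM=ol:
underlying: luos-nul-u-o-p
1. f -> v, k -> g, s -> z / V _ V: no change
2. e, u -> 0 / V _: no change
3. o -> e, u -> i / F C0 _: no change
4. 0 -> e / C _ C: inserts after position(s) 4: luosenuluop
surface: luosenuluop

cell VEL=ki, RANK=vo, SUR=gu, NUM=ol:
underlying: luos-ka-u-o-mot
1. f -> v, k -> g, s -> z / V _ V: no change
2. e, u -> 0 / V _: fires at position(s) 7: luoskaomot
3. o -> e, u -> i / F C0 _: no change
4. 0 -> e / C _ C: inserts after position(s) 4: luosekaomot
surface: luosekaomot


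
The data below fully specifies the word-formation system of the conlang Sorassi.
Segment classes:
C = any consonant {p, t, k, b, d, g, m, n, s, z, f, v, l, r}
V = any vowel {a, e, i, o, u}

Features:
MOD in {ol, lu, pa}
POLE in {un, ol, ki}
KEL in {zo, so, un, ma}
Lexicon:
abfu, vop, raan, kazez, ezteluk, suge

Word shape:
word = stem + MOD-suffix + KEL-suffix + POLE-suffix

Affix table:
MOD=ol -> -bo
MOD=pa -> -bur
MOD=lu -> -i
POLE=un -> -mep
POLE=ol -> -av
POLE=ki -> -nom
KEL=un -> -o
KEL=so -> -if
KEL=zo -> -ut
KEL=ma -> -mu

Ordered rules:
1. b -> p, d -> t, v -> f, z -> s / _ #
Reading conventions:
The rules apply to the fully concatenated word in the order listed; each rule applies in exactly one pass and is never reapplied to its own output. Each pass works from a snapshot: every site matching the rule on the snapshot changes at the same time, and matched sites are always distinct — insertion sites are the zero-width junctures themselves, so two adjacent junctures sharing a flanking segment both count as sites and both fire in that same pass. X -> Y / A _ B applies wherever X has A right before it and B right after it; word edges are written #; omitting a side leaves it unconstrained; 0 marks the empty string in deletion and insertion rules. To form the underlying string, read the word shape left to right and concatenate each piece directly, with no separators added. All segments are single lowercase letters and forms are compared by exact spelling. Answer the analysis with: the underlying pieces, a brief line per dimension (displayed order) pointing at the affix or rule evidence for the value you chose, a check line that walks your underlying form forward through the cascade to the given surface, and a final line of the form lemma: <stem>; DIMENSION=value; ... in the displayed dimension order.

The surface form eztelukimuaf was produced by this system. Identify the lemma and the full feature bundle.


underlying: ezteluk-i-mu-av
MOD=lu - signalled by the affix -i
POLE=ol - signalled by the affix -av
KEL=ma - signalled by the affix -mu
check: eztelukimuav -> eztelukimuaf
lemma: ezteluk; MOD=lu; POLE=ol; KEL=ma


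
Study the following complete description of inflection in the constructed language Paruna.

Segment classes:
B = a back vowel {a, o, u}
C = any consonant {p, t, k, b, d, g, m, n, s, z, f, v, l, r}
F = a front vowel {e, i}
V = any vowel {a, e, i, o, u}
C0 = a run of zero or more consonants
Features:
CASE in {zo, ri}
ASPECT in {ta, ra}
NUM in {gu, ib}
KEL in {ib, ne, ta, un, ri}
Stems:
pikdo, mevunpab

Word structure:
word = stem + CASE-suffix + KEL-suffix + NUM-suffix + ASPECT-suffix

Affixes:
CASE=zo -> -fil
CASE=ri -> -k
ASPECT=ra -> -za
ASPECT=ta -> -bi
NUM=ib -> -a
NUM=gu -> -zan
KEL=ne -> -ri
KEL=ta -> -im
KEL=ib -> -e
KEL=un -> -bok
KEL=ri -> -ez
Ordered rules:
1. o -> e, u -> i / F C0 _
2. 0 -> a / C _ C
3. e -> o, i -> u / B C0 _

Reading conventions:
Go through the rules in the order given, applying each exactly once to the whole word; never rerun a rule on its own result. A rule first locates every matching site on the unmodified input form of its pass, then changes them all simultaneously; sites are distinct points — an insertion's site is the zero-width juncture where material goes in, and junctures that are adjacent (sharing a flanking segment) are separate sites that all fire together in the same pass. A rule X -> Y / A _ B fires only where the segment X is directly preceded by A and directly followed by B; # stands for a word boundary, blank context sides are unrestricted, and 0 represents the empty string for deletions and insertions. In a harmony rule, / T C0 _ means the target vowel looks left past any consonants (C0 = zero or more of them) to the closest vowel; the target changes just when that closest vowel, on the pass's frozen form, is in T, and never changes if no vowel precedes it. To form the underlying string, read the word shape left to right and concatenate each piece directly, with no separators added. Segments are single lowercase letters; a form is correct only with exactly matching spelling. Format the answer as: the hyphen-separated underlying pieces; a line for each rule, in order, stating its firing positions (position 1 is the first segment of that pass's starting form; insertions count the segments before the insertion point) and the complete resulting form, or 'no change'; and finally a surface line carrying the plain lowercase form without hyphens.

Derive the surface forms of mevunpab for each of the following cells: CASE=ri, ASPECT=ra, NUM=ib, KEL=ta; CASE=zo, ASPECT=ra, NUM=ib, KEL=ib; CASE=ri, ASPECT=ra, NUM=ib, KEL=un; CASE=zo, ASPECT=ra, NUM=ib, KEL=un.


cell CASE=ri, ASPECT=ra, NUM=ib, KEL=ta:
underlying: mevunpab-k-im-a-za
1. o -> e, u -> i / F C0 _: fires at position(s) 4: mevinpabkimaza
2. 0 -> a / C _ C: inserts after position(s) 5, 8: mevinapabakimaza
3. e -> o, i -> u / B C0 _: fires at position(s) 12: mevinapabakumaza
surface: mevinapabakumaza

cell CASE=zo, ASPECT=ra, NUM=ib, KEL=ib:
underlying: mevunpab-fil-e-a-za
1. o -> e, u -> i / F C0 _: fires at position(s) 4: mevinpabfileaza
2. 0 -> a / C _ C: inserts after position(s) 5, 8: mevinapabafileaza
3. e -> o, i -> u / B C0 _: fires at position(s) 12: mevinapabafuleaza
surface: mevinapabafuleaza

cell CASE=ri, ASPECT=ra, NUM=ib, KEL=un:
underlying: mevunpab-k-bok-a-za
1. o -> e, u -> i / F C0 _: fires at position(s) 4: mevinpabkbokaza
2. 0 -> a / C _ C: inserts after position(s) 5, 8, 9: mevinapabakabokaza
3. e -> o, i -> u / B C0 _: no change
surface: mevinapabakabokaza

cell CASE=zo, ASPECT=ra, NUM=ib, KEL=un:
underlying: mevunpab-fil-bok-a-za
1. o -> e, u -> i / F C0 _: fires at position(s) 4, 13: mevinpabfilbekaza
2. 0 -> a / C _ C: inserts after position(s) 5, 8, 11: mevinapabafilabekaza
3. e -> o, i -> u / B C0 _: fires at position(s) 12, 16: mevinapabafulabokaza
surface: mevinapabafulabokaza


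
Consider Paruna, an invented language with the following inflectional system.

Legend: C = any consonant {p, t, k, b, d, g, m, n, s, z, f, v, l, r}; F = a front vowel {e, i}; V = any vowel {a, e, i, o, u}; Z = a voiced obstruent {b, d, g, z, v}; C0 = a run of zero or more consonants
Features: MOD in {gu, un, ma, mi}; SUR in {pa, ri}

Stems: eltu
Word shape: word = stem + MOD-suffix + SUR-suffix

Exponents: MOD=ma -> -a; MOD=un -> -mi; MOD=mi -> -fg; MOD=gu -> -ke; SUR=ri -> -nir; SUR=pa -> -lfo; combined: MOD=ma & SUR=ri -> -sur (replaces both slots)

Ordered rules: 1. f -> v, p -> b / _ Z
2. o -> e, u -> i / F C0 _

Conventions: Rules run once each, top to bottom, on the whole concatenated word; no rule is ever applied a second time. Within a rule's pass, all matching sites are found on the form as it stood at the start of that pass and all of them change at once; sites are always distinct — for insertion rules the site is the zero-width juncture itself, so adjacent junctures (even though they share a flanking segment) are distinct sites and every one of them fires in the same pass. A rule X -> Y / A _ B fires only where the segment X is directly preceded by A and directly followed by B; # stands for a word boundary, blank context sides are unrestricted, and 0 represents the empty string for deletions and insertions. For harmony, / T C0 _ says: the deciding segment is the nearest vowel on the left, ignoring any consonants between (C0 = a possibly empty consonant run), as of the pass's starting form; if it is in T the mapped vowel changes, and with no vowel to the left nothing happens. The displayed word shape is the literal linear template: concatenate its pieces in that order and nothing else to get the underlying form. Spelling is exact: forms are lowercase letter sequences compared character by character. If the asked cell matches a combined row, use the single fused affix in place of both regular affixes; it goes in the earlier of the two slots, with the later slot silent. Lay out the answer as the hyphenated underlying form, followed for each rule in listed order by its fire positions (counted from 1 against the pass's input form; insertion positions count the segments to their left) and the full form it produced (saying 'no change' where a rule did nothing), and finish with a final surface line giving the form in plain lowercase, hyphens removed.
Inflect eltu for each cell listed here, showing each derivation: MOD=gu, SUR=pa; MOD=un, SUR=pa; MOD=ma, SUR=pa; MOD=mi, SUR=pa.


cell MOD=gu, SUR=pa:
underlying: eltu-ke-lfo
1. f -> v, p -> b / _ Z: no change
2. o -> e, u -> i / F C0 _: fires at position(s) 4, 9: eltikelfe
surface: eltikelfe

cell MOD=un, SUR=pa:
underlying: eltu-mi-lfo
1. f -> v, p -> b / _ Z: no change
2. o -> e, u -> i / F C0 _: fires at position(s) 4, 9: eltimilfe
surface: eltimilfe

cell MOD=ma, SUR=pa:
underlying: eltu-a-lfo
1. f -> v, p -> b / _ Z: no change
2. o -> e, u -> i / F C0 _: fires at position(s) 4: eltialfo
surface: eltialfo

cell MOD=mi, SUR=pa:
underlying: eltu-fg-lfo
1. f -> v, p -> b / _ Z: fires at position(s) 5: eltuvglfo
2. o -> e, u -> i / F C0 _: fires at position(s) 4: eltivglfo
surface: eltivglfo
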